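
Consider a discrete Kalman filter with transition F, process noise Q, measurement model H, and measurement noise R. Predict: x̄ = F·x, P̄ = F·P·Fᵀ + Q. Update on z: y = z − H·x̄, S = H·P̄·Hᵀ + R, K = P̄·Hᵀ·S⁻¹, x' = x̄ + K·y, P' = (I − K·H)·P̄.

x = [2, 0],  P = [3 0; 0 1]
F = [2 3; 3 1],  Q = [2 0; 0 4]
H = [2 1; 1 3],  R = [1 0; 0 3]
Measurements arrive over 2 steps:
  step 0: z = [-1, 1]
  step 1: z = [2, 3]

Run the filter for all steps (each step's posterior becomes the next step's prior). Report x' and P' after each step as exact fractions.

step 0: x̄ = F·x = [4, 6]
step 0: P̄ = F·P·Fᵀ + Q = [23 21; 21 32]
step 0: y = z − H·x̄ = [-15, -21]
step 0: S = H·P̄·Hᵀ + R = [209 289; 289 440]
step 0: K = P̄·Hᵀ·S⁻¹ = [1542/2813 -463/2813; -1253/8439 3067/8439]
step 0: x' = x̄ + K·y = [-2155/2813, 1674/2813]
step 0: P' = (I − K·H)·P̄ = [1203/2813 -864/2813; -864/2813 3931/8439]
step 1: x̄ = F·x = [712/2813, -4791/2813]
step 1: P̄ = F·P·Fᵀ + Q = [11863/2813 1645/2813; 1645/2813 54616/8439]
step 1: y = z − H·x̄ = [8993/2813, 22100/2813]
step 1: S = H·P̄·Hᵀ + R = [225151/8439 89857/2813; 89857/2813 194020/2813]
step 1: K = P̄·Hᵀ·S⁻¹ = [3639954/6918221 -1086811/6918221; -943747/6918221 2443193/6918221]
step 1: x' = x̄ + K·y = [4849398/6918221, 4394686/6918221]
step 1: P' = (I − K·H)·P̄ = [2836059/6918221 -2032164/6918221; -2032164/6918221 3120581/6918221]

step 0: x' = [-2155/2813, 1674/2813], P' = [1203/2813 -864/2813; -864/2813 3931/8439]
step 1: x' = [4849398/6918221, 4394686/6918221], P' = [2836059/6918221 -2032164/6918221; -2032164/6918221 3120581/6918221]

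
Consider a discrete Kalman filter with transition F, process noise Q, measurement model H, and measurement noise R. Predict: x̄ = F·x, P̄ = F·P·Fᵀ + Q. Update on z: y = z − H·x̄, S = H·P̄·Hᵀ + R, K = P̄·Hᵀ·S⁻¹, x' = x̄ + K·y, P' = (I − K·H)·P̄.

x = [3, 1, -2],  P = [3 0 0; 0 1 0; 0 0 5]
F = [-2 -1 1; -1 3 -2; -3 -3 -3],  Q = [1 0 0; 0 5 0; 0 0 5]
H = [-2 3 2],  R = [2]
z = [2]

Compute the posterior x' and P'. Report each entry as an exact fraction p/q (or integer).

x' = [-9607/1151, 1644/1151, -10906/1151]
P' = [19660/1151 638/1151 18656/1151; 638/1151 8362/1151 -11720/1151; 18656/1151 -11720/1151 36486/1151]

x̄ = F·x = [-9, 4, -6]
P̄ = F·P·Fᵀ + Q = [19 -7 6; -7 37 30; 6 30 86]
y = z − H·x̄ = [-16]
S = H·P̄·Hᵀ + R = [1151]
K = P̄·Hᵀ·S⁻¹ = [-47/1151; 185/1151; 250/1151]
x' = x̄ + K·y = [-9607/1151, 1644/1151, -10906/1151]
P' = (I − K·H)·P̄ = [19660/1151 638/1151 18656/1151; 638/1151 8362/1151 -11720/1151; 18656/1151 -11720/1151 36486/1151]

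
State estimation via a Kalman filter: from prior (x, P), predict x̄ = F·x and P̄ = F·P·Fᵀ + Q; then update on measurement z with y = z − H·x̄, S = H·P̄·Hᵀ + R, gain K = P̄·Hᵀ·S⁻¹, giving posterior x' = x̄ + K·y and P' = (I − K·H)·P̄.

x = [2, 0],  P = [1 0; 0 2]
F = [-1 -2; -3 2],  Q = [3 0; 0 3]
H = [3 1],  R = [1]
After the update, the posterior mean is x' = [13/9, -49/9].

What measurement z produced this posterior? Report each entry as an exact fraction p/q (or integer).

z = [-1]

x̄ = F·x = [-2, -6]
P̄ = F·P·Fᵀ + Q = [12 -5; -5 20]
S = H·P̄·Hᵀ + R = [99]
K = P̄·Hᵀ·S⁻¹ = [31/99; 5/99]
x' − x̄ = [31/9, 5/9] = K·y
y = (KᵀK)⁻¹·Kᵀ·(x' − x̄) = [11]
z = y + H·x̄ = [11] + [-12] = [-1]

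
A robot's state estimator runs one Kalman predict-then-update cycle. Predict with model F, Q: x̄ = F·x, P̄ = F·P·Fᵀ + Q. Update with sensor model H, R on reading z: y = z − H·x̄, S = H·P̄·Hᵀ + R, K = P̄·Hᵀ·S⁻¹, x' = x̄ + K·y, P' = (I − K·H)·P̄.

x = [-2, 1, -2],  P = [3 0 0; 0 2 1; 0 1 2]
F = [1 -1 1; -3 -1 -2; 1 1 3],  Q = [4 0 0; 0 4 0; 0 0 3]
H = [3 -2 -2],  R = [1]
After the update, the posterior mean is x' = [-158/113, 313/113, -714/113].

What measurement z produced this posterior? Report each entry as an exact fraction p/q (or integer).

x̄ = F·x = [-5, 9, -7]
P̄ = F·P·Fᵀ + Q = [9 -10 5; -10 45 -28; 5 -28 32]
S = H·P̄·Hᵀ + R = [226]
K = P̄·Hᵀ·S⁻¹ = [37/226; -32/113; 7/226]
x' − x̄ = [407/113, -704/113, 77/113] = K·y
y = (KᵀK)⁻¹·Kᵀ·(x' − x̄) = [22]
z = y + H·x̄ = [22] + [-19] = [3]

z = [3]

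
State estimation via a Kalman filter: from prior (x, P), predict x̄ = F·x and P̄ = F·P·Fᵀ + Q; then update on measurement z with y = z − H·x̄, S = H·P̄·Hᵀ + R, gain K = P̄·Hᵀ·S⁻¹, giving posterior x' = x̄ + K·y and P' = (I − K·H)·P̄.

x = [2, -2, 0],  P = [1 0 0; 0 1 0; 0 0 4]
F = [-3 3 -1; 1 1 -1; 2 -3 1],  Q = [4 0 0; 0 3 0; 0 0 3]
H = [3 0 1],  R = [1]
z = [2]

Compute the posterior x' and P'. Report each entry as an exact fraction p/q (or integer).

x̄ = F·x = [-12, 0, 10]
P̄ = F·P·Fᵀ + Q = [26 4 -19; 4 9 -5; -19 -5 20]
y = z − H·x̄ = [28]
S = H·P̄·Hᵀ + R = [141]
K = P̄·Hᵀ·S⁻¹ = [59/141; 7/141; -37/141]
x' = x̄ + K·y = [-40/141, 196/141, 374/141]
P' = (I − K·H)·P̄ = [185/141 151/141 -496/141; 151/141 1220/141 -446/141; -496/141 -446/141 1451/141]

x' = [-40/141, 196/141, 374/141]
P' = [185/141 151/141 -496/141; 151/141 1220/141 -446/141; -496/141 -446/141 1451/141]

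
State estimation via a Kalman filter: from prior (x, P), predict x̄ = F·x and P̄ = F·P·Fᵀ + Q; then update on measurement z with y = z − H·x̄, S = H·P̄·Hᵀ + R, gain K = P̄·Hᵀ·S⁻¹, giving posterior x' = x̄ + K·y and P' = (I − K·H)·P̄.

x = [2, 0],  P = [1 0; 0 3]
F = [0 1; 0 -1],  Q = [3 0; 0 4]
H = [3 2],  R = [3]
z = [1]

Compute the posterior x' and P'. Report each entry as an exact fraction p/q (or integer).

x' = [12/49, 5/49]
P' = [150/49 -207/49; -207/49 318/49]

x̄ = F·x = [0, 0]
P̄ = F·P·Fᵀ + Q = [6 -3; -3 7]
y = z − H·x̄ = [1]
S = H·P̄·Hᵀ + R = [49]
K = P̄·Hᵀ·S⁻¹ = [12/49; 5/49]
x' = x̄ + K·y = [12/49, 5/49]
P' = (I − K·H)·P̄ = [150/49 -207/49; -207/49 318/49]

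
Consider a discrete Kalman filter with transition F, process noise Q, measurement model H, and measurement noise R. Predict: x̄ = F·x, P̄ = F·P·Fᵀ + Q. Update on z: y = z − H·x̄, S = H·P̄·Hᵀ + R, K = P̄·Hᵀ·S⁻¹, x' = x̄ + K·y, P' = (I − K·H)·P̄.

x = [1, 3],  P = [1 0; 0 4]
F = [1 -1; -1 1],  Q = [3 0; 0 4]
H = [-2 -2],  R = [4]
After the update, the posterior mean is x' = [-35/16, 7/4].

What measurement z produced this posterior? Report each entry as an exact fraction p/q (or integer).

z = [1]

x̄ = F·x = [-2, 2]
P̄ = F·P·Fᵀ + Q = [8 -5; -5 9]
S = H·P̄·Hᵀ + R = [32]
K = P̄·Hᵀ·S⁻¹ = [-3/16; -1/4]
x' − x̄ = [-3/16, -1/4] = K·y
y = (KᵀK)⁻¹·Kᵀ·(x' − x̄) = [1]
z = y + H·x̄ = [1] + [0] = [1]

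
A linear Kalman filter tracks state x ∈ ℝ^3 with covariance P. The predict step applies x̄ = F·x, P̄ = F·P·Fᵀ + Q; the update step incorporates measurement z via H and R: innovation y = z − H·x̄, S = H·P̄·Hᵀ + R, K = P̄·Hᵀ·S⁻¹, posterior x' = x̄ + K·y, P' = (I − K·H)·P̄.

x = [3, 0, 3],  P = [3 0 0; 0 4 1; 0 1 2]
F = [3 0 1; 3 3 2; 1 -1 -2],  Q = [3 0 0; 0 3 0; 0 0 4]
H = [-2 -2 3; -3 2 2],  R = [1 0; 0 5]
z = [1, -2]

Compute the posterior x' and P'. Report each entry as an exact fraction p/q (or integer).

x' = [95788/33919, 16055/33919, 85193/33919]
P' = [493408/33919 237356/33919 485906/33919; 237356/33919 519967/135676 967999/135676; 485906/33919 967999/135676 1945027/135676]

x̄ = F·x = [12, 15, -3]
P̄ = F·P·Fᵀ + Q = [32 34 4; 34 86 -19; 4 -19 23]
y = z − H·x̄ = [64, 10]
S = H·P̄·Hᵀ + R = [1132 -36; -36 121]
K = P̄·Hᵀ·S⁻¹ = [-3810/33919 -6740/33919; -34785/135676 6383/33919; 11835/135676 -241/33919]
x' = x̄ + K·y = [95788/33919, 16055/33919, 85193/33919]
P' = (I − K·H)·P̄ = [493408/33919 237356/33919 485906/33919; 237356/33919 519967/135676 967999/135676; 485906/33919 967999/135676 1945027/135676]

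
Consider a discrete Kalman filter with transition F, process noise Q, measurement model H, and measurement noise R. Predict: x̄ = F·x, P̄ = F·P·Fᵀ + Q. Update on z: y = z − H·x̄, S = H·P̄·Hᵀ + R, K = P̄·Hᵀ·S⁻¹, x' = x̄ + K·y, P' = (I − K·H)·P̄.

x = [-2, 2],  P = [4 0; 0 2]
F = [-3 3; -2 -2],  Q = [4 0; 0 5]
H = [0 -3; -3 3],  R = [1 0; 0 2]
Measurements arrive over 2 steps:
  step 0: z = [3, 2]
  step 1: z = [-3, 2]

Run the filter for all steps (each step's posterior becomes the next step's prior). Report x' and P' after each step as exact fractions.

step 0: x' = [-199998/125669, -123162/125669], P' = [41642/125669 13866/125669; 13866/125669 13900/125669]
step 1: x' = [29446926/68391943, 73199046/68391943], P' = [21584314/68391943 7170618/68391943; 7170618/68391943 51784304/478743601]

step 0: x̄ = F·x = [12, 0]
step 0: P̄ = F·P·Fᵀ + Q = [58 12; 12 29]
step 0: y = z − H·x̄ = [3, 38]
step 0: S = H·P̄·Hᵀ + R = [262 -153; -153 569]
step 0: K = P̄·Hᵀ·S⁻¹ = [-41598/125669 -41664/125669; -41700/125669 51/125669]
step 0: x' = x̄ + K·y = [-199998/125669, -123162/125669]
step 0: P' = (I − K·H)·P̄ = [41642/125669 13866/125669; 13866/125669 13900/125669]
step 1: x̄ = F·x = [230508/125669, 646320/125669]
step 1: P̄ = F·P·Fᵀ + Q = [752966/125669 166452/125669; 166452/125669 961441/125669]
step 1: y = z − H·x̄ = [1561953/125669, -996098/125669]
step 1: S = H·P̄·Hᵀ + R = [8778638/125669 -7154901/125669; -7154901/125669 12684865/125669]
step 1: K = P̄·Hᵀ·S⁻¹ = [-21511854/68391943 -21620544/68391943; -155352912/478743601 2384967/478743601]
step 1: x' = x̄ + K·y = [29446926/68391943, 73199046/68391943]
step 1: P' = (I − K·H)·P̄ = [21584314/68391943 7170618/68391943; 7170618/68391943 51784304/478743601]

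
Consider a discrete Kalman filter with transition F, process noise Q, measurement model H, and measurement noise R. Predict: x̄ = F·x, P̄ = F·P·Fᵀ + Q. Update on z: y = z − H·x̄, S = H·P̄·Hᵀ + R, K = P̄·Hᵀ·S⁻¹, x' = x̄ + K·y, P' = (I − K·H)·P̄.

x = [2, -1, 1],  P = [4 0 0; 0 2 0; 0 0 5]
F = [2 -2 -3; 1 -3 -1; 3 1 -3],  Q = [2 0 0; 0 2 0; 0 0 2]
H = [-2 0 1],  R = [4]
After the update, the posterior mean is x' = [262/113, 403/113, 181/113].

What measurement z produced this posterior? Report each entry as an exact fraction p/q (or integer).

x̄ = F·x = [3, 4, 2]
P̄ = F·P·Fᵀ + Q = [71 35 65; 35 29 21; 65 21 85]
S = H·P̄·Hᵀ + R = [113]
K = P̄·Hᵀ·S⁻¹ = [-77/113; -49/113; -45/113]
x' − x̄ = [-77/113, -49/113, -45/113] = K·y
y = (KᵀK)⁻¹·Kᵀ·(x' − x̄) = [1]
z = y + H·x̄ = [1] + [-4] = [-3]

z = [-3]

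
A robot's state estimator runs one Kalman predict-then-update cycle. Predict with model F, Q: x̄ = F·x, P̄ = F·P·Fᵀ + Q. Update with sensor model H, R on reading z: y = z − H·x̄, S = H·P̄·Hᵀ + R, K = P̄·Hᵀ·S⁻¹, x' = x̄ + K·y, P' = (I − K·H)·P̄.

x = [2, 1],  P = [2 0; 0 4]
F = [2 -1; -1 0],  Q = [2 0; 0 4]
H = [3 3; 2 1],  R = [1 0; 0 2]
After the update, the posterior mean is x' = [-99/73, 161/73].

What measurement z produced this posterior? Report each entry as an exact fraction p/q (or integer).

z = [3, -2]

x̄ = F·x = [3, -2]
P̄ = F·P·Fᵀ + Q = [14 -4; -4 6]
S = H·P̄·Hᵀ + R = [109 66; 66 48]
K = P̄·Hᵀ·S⁻¹ = [-12/73 53/73; 35/73 -307/438]
x' − x̄ = [-318/73, 307/73] = K·y
y = (KᵀK)⁻¹·Kᵀ·(x' − x̄) = [0, -6]
z = y + H·x̄ = [0, -6] + [3, 4] = [3, -2]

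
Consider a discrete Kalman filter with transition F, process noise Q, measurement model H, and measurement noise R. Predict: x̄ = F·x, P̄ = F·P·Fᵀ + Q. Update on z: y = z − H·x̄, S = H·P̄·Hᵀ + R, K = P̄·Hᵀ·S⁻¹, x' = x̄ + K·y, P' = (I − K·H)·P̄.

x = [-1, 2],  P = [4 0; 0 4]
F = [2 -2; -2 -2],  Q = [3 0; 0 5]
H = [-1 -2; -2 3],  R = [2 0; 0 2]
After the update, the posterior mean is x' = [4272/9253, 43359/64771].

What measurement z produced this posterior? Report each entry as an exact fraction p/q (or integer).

z = [-2, 1]

x̄ = F·x = [-6, -2]
P̄ = F·P·Fᵀ + Q = [35 0; 0 37]
S = H·P̄·Hᵀ + R = [185 -152; -152 475]
K = P̄·Hᵀ·S⁻¹ = [-205/487 -2610/9253; -962/3409 9287/64771]
x' − x̄ = [59790/9253, 172901/64771] = K·y
y = (KᵀK)⁻¹·Kᵀ·(x' − x̄) = [-12, -5]
z = y + H·x̄ = [-12, -5] + [10, 6] = [-2, 1]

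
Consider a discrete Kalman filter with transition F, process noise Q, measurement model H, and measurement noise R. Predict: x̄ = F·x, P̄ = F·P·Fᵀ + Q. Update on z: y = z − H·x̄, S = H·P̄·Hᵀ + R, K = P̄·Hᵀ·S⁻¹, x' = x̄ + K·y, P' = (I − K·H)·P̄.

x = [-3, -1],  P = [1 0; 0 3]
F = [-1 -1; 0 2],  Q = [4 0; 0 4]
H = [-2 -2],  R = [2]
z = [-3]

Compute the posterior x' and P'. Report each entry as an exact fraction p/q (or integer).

x' = [98/25, -12/5]
P' = [192/25 -38/5; -38/5 8]

x̄ = F·x = [4, -2]
P̄ = F·P·Fᵀ + Q = [8 -6; -6 16]
y = z − H·x̄ = [1]
S = H·P̄·Hᵀ + R = [50]
K = P̄·Hᵀ·S⁻¹ = [-2/25; -2/5]
x' = x̄ + K·y = [98/25, -12/5]
P' = (I − K·H)·P̄ = [192/25 -38/5; -38/5 8]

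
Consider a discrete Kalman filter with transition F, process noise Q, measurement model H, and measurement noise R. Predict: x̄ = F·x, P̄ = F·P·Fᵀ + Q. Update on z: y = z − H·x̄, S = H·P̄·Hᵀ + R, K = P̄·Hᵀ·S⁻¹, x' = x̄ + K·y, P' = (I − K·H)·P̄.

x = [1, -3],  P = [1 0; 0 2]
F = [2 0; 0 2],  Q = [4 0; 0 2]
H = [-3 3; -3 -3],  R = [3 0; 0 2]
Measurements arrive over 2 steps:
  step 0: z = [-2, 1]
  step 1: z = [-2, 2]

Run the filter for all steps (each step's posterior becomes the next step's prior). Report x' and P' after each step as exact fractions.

step 0: x̄ = F·x = [2, -6]
step 0: P̄ = F·P·Fᵀ + Q = [8 0; 0 10]
step 0: y = z − H·x̄ = [22, -11]
step 0: S = H·P̄·Hᵀ + R = [165 -18; -18 164]
step 0: K = P̄·Hᵀ·S⁻¹ = [-91/557 -183/1114; 365/2228 -735/4456]
step 0: x' = x̄ + K·y = [237/1114, -2591/4456]
step 0: P' = (I − K·H)·P̄ = [76/557 -15/557; -15/557 305/2228]
step 1: x̄ = F·x = [237/557, -2591/2228]
step 1: P̄ = F·P·Fᵀ + Q = [2532/557 -60/557; -60/557 1419/557]
step 1: y = z − H·x̄ = [6161/2228, -473/2228]
step 1: S = H·P̄·Hᵀ + R = [38310/557 10017/557; 10017/557 35593/557]
step 1: K = P̄·Hᵀ·S⁻¹ = [-121176/755971 -123408/755971; 118950/755971 -120069/755971]
step 1: x' = x̄ + K·y = [12777/755971, -1049441/1511942]
step 1: P' = (I − K·H)·P̄ = [101724/755971 -19452/755971; -19452/755971 99498/755971]

step 0: x' = [237/1114, -2591/4456], P' = [76/557 -15/557; -15/557 305/2228]
step 1: x' = [12777/755971, -1049441/1511942], P' = [101724/755971 -19452/755971; -19452/755971 99498/755971]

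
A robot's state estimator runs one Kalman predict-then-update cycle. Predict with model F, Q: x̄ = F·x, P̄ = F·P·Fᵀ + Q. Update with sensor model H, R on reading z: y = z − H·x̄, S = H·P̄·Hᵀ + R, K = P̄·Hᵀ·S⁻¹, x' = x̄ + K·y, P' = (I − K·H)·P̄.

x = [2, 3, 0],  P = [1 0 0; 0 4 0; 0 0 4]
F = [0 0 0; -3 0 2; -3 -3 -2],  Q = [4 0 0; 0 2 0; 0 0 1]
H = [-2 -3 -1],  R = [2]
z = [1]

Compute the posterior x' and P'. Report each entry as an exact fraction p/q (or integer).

x̄ = F·x = [0, -6, -15]
P̄ = F·P·Fᵀ + Q = [4 0 0; 0 27 -7; 0 -7 62]
y = z − H·x̄ = [-32]
S = H·P̄·Hᵀ + R = [281]
K = P̄·Hᵀ·S⁻¹ = [-8/281; -74/281; -41/281]
x' = x̄ + K·y = [256/281, 682/281, -2903/281]
P' = (I − K·H)·P̄ = [1060/281 -592/281 -328/281; -592/281 2111/281 -5001/281; -328/281 -5001/281 15741/281]

x' = [256/281, 682/281, -2903/281]
P' = [1060/281 -592/281 -328/281; -592/281 2111/281 -5001/281; -328/281 -5001/281 15741/281]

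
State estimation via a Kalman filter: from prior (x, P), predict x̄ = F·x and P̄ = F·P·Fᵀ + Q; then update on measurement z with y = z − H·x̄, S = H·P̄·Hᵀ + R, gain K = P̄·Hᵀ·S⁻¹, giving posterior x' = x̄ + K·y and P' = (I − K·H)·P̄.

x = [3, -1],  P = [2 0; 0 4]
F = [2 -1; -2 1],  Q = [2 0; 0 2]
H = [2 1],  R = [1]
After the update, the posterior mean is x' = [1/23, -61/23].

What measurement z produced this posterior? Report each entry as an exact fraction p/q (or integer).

z = [-3]

x̄ = F·x = [7, -7]
P̄ = F·P·Fᵀ + Q = [14 -12; -12 14]
S = H·P̄·Hᵀ + R = [23]
K = P̄·Hᵀ·S⁻¹ = [16/23; -10/23]
x' − x̄ = [-160/23, 100/23] = K·y
y = (KᵀK)⁻¹·Kᵀ·(x' − x̄) = [-10]
z = y + H·x̄ = [-10] + [7] = [-3]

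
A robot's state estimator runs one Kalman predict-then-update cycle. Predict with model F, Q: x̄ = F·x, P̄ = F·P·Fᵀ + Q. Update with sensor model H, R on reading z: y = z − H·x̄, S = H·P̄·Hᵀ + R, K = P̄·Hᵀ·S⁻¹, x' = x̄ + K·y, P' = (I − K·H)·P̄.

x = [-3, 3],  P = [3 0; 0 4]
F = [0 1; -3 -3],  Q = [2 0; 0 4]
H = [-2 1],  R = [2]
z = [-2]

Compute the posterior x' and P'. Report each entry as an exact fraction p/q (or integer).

x̄ = F·x = [3, 0]
P̄ = F·P·Fᵀ + Q = [6 -12; -12 67]
y = z − H·x̄ = [4]
S = H·P̄·Hᵀ + R = [141]
K = P̄·Hᵀ·S⁻¹ = [-8/47; 91/141]
x' = x̄ + K·y = [109/47, 364/141]
P' = (I − K·H)·P̄ = [90/47 164/47; 164/47 1166/141]

x' = [109/47, 364/141]
P' = [90/47 164/47; 164/47 1166/141]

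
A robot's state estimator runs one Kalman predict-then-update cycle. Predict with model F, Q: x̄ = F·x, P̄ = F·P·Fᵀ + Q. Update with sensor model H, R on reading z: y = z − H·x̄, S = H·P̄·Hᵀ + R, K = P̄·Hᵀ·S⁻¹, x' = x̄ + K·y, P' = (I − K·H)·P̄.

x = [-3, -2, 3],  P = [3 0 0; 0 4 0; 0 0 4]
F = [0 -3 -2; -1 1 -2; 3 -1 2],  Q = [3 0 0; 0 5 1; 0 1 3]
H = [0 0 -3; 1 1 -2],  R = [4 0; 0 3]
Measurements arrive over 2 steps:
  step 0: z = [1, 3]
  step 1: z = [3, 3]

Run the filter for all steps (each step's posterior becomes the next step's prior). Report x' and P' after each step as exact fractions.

step 0: x̄ = F·x = [0, -5, -1]
step 0: P̄ = F·P·Fᵀ + Q = [55 4 -4; 4 28 -28; -4 -28 50]
step 0: y = z − H·x̄ = [-2, 6]
step 0: S = H·P̄·Hᵀ + R = [454 396; 396 422]
step 0: K = P̄·Hᵀ·S⁻¹ = [-5367/8693 12833/17386; 150/8693 1672/8693; -2757/8693 -132/8693]
step 0: x' = x̄ + K·y = [49233/8693, -33733/8693, -3971/8693]
step 0: P' = (I − K·H)·P̄ = [225227/17386 -79052/8693 7156/8693; -79052/8693 83668/8693 -200/8693; 7156/8693 -200/8693 3676/8693]
step 1: x̄ = F·x = [109141/8693, -75024/8693, 173490/8693]
step 1: P̄ = F·P·Fᵀ + Q = [791395/8693 -459944/8693 905632/8693; -459944/8693 883957/17386 -1603551/17386; 905632/8693 -1603551/17386 3397913/17386]
step 1: y = z − H·x̄ = [546549/8693, 338942/8693]
step 1: S = H·P̄·Hᵀ + R = [30650761/17386 19764339/17386; 19764339/17386 13439929/17386]
step 1: K = P̄·Hᵀ·S⁻¹ = [-836001789/1225983868 959422407/1225983868; 56906019/612991934 60952137/612991934; -97685346/306495967 -6588113/306495967]
step 1: x' = x̄ + K·y = [239009897/1225983868, 663989433/612991934, -281701490/306495967]
step 1: P' = (I − K·H)·P̄ = [13651597499/1225983868 -4271996087/612991934 278667263/306495967; -4271996087/612991934 2151551557/306495967 -37937346/306495967; 278667263/306495967 -37937346/306495967 130247128/306495967]

step 0: x' = [49233/8693, -33733/8693, -3971/8693], P' = [225227/17386 -79052/8693 7156/8693; -79052/8693 83668/8693 -200/8693; 7156/8693 -200/8693 3676/8693]
step 1: x' = [239009897/1225983868, 663989433/612991934, -281701490/306495967], P' = [13651597499/1225983868 -4271996087/612991934 278667263/306495967; -4271996087/612991934 2151551557/306495967 -37937346/306495967; 278667263/306495967 -37937346/306495967 130247128/306495967]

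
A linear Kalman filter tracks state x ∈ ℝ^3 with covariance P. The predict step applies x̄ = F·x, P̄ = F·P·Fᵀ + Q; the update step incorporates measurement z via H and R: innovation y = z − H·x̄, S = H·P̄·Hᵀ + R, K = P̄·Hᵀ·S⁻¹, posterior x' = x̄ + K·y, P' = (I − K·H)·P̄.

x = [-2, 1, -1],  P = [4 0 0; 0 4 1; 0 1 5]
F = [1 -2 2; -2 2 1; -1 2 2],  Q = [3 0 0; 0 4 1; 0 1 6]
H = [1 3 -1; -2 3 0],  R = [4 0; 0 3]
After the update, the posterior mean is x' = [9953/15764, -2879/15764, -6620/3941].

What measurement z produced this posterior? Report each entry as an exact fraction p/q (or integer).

z = [2, -2]

x̄ = F·x = [-6, 5, 2]
P̄ = F·P·Fᵀ + Q = [35 -12 0; -12 45 41; 0 41 54]
S = H·P̄·Hᵀ + R = [180 248; 248 692]
K = P̄·Hᵀ·S⁻¹ = [6399/15764 -1177/3941; 1082/3941 2071/15764; 4311/15764 1257/15764]
x' − x̄ = [104537/15764, -81699/15764, -14502/3941] = K·y
y = (KᵀK)⁻¹·Kᵀ·(x' − x̄) = [-5, -29]
z = y + H·x̄ = [-5, -29] + [7, 27] = [2, -2]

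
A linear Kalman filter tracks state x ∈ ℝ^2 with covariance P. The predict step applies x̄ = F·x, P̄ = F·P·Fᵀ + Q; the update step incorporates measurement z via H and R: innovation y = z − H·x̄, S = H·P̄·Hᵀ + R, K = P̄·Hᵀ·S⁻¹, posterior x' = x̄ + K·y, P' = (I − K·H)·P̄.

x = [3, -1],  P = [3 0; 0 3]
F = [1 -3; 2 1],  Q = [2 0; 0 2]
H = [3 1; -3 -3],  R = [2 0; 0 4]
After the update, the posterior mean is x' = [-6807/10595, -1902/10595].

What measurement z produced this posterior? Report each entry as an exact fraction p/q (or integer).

x̄ = F·x = [6, 5]
P̄ = F·P·Fᵀ + Q = [32 -3; -3 17]
S = H·P̄·Hᵀ + R = [289 -303; -303 391]
K = P̄·Hᵀ·S⁻¹ = [5001/10595 1518/10595; -4799/10595 -4857/10595]
x' − x̄ = [-70377/10595, -54877/10595] = K·y
y = (KᵀK)⁻¹·Kᵀ·(x' − x̄) = [-25, 36]
z = y + H·x̄ = [-25, 36] + [23, -33] = [-2, 3]

z = [-2, 3]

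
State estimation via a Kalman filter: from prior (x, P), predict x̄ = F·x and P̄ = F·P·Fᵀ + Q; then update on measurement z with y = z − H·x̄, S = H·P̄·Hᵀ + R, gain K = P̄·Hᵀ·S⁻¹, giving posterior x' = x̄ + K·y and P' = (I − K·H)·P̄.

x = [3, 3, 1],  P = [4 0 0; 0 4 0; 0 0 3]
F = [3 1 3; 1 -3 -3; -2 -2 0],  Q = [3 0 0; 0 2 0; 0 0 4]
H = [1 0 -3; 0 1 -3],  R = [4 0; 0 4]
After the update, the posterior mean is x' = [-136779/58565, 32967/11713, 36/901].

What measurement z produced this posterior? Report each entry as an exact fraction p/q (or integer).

x̄ = F·x = [15, -9, -12]
P̄ = F·P·Fᵀ + Q = [70 -27 -32; -27 69 16; -32 16 36]
S = H·P̄·Hᵀ + R = [590 345; 345 301]
K = P̄·Hᵀ·S⁻¹ = [26161/58565 -3312/11713; -5964/11713 7653/11713; -160/901 -92/901]
x' − x̄ = [-1015254/58565, 138384/11713, 10848/901] = K·y
y = (KᵀK)⁻¹·Kᵀ·(x' − x̄) = [-54, -24]
z = y + H·x̄ = [-54, -24] + [51, 27] = [-3, 3]

z = [-3, 3]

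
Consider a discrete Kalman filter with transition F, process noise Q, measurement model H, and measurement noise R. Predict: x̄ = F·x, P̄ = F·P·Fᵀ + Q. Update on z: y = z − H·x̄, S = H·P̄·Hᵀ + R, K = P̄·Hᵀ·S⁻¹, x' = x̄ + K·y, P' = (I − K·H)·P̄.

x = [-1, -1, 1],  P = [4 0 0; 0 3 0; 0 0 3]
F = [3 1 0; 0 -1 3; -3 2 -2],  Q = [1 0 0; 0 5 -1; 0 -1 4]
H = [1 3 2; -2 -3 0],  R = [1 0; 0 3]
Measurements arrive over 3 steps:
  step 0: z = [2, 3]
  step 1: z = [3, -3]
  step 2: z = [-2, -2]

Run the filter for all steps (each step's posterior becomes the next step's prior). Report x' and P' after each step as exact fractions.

step 0: x' = [-74121/16826, 65589/33652, 2415/8413], P' = [259935/16826 -169491/16826 121797/16826; -169491/16826 232053/33652 -43817/8413; 121797/16826 -43817/8413 73477/16826]
step 1: x' = [-17306504202/6227745091, 17774546130/6227745091, -16549298727/12455490182], P' = [21342883035/6227745091 -13172527095/6227745091 8365524837/6227745091; -13172527095/6227745091 10149306949/6227745091 -8160711452/6227745091; 8365524837/6227745091 -8160711452/6227745091 18488284425/12455490182]
step 2: x' = [1070722034266087/516084217922569, -404717666911577/516084217922569, -415996711550079/516084217922569], P' = [1756045726150782/516084217922569 -1086907545502821/516084217922569 694130058200778/516084217922569; -1086907545502821/516084217922569 839722781971050/516084217922569 -677336529360814/516084217922569; 694130058200778/516084217922569 -677336529360814/516084217922569 767344436057067/516084217922569]

step 0: x̄ = F·x = [-4, 4, -1]
step 0: P̄ = F·P·Fᵀ + Q = [40 -3 -30; -3 35 -25; -30 -25 64]
step 0: y = z − H·x̄ = [-4, 7]
step 0: S = H·P̄·Hᵀ + R = [174 -98; -98 442]
step 0: K = P̄·Hᵀ·S⁻¹ = [-2472/8413 -3799/16826; 6641/33652 -6065/33652; 5849/16826 3218/8413]
step 0: x' = x̄ + K·y = [-74121/16826, 65589/33652, 2415/8413]
step 0: P' = (I − K·H)·P̄ = [259935/16826 -169491/16826 121797/16826; -169491/16826 232053/33652 -43817/8413; 121797/16826 -43817/8413 73477/16826]
step 1: x̄ = F·x = [-379137/33652, -36609/33652, 139146/8413]
step 1: P̄ = F·P·Fᵀ + Q = [2910643/33652 2451435/33652 -3171349/16826; 2451435/33652 2774507/33652 -2995459/16826; -3171349/16826 -2995459/16826 7361261/16826]
step 1: y = z − H·x̄ = [-130812/8413, -969057/33652]
step 1: S = H·P̄·Hᵀ + R = [1062937/8413 2115384/8413; 2115384/8413 66131311/33652]
step 1: K = P̄·Hᵀ·S⁻¹ = [-1443648576/6227745091 -1056061595/6227745091; 953970848/6227745091 -1367622219/6227745091; 2371674906/6227745091 2583694894/6227745091]
step 1: x' = x̄ + K·y = [-17306504202/6227745091, 17774546130/6227745091, -16549298727/12455490182]
step 1: P' = (I − K·H)·P̄ = [21342883035/6227745091 -13172527095/6227745091 8365524837/6227745091; -13172527095/6227745091 10149306949/6227745091 -8160711452/6227745091; 8365524837/6227745091 -8160711452/6227745091 18488284425/12455490182]
step 2: x̄ = F·x = [-34144966476/6227745091, -85196988441/12455490182, 104017903593/6227745091]
step 2: P̄ = F·P·Fᵀ + Q = [129427836785/6227745091 80175863513/6227745091 -245176640820/6227745091; 80175863513/6227745091 346899162057/12455490182 -262084208698/6227745091; -245176640820/6227745091 -262084208698/6227745091 618313039125/6227745091]
step 2: y = z − H·x̄ = [-117101696461/12455490182, -417081811591/12455490182]
step 2: S = H·P̄·Hᵀ + R = [1050584162109/12455490182 23454282049/12455490182; 23454282049/12455490182 6119102347651/12455490182]
step 2: K = P̄·Hᵀ·S⁻¹ = [-116416793956125/516084217922569 -83789605264367/516084217922569; 77587741688701/516084217922569 -115117751635836/516084217922569; 196809342232470/516084217922569 214583157226962/516084217922569]
step 2: x' = x̄ + K·y = [1070722034266087/516084217922569, -404717666911577/516084217922569, -415996711550079/516084217922569]
step 2: P' = (I − K·H)·P̄ = [1756045726150782/516084217922569 -1086907545502821/516084217922569 694130058200778/516084217922569; -1086907545502821/516084217922569 839722781971050/516084217922569 -677336529360814/516084217922569; 694130058200778/516084217922569 -677336529360814/516084217922569 767344436057067/516084217922569]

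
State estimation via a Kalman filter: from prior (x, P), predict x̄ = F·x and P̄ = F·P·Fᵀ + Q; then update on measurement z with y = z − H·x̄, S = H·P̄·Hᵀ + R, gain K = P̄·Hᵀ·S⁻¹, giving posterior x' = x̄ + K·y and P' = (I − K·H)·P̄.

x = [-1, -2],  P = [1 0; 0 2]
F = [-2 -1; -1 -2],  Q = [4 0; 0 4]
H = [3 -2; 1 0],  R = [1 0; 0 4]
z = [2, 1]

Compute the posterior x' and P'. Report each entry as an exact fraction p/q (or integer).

x' = [761/335, 164/67]
P' = [772/335 228/67; 228/67 353/67]

x̄ = F·x = [4, 5]
P̄ = F·P·Fᵀ + Q = [10 6; 6 13]
y = z − H·x̄ = [0, -3]
S = H·P̄·Hᵀ + R = [71 18; 18 14]
K = P̄·Hᵀ·S⁻¹ = [36/335 193/335; -22/67 57/67]
x' = x̄ + K·y = [761/335, 164/67]
P' = (I − K·H)·P̄ = [772/335 228/67; 228/67 353/67]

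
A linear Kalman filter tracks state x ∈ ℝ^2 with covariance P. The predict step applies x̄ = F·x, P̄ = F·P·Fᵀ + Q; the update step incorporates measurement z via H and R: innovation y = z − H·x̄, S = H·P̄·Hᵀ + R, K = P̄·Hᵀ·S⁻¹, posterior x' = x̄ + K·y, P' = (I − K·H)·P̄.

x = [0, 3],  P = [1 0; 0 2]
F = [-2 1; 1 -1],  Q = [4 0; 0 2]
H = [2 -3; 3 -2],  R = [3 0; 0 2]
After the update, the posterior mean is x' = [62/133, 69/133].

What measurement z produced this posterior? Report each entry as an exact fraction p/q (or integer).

z = [-2, 1]

x̄ = F·x = [3, -3]
P̄ = F·P·Fᵀ + Q = [10 -4; -4 5]
S = H·P̄·Hᵀ + R = [136 142; 142 160]
K = P̄·Hᵀ·S⁻¹ = [-23/133 52/133; -139/399 137/798]
x' − x̄ = [-337/133, 468/133] = K·y
y = (KᵀK)⁻¹·Kᵀ·(x' − x̄) = [-17, -14]
z = y + H·x̄ = [-17, -14] + [15, 15] = [-2, 1]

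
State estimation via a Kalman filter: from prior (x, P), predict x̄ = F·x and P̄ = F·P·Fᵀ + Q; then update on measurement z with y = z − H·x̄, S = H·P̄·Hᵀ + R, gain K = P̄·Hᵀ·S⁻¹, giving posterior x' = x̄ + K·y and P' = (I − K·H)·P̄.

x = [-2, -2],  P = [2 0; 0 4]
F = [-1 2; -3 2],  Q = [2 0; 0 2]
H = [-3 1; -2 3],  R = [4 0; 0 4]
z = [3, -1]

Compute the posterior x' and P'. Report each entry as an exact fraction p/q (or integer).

x̄ = F·x = [-2, 2]
P̄ = F·P·Fᵀ + Q = [20 22; 22 36]
y = z − H·x̄ = [-5, -11]
S = H·P̄·Hᵀ + R = [88 -14; -14 144]
K = P̄·Hᵀ·S⁻¹ = [-1277/3119 439/3119; -856/3119 1303/3119]
x' = x̄ + K·y = [-4682/3119, -3815/3119]
P' = (I − K·H)·P̄ = [2440/3119 2212/3119; 2212/3119 3212/3119]

x' = [-4682/3119, -3815/3119]
P' = [2440/3119 2212/3119; 2212/3119 3212/3119]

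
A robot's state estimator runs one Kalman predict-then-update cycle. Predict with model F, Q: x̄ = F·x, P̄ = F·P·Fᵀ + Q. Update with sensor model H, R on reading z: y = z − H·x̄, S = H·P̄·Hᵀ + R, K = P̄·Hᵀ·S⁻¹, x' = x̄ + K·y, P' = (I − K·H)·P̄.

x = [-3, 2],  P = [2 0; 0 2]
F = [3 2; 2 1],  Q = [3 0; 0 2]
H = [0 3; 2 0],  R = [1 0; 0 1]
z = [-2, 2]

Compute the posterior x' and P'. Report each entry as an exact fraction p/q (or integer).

x' = [1121/1179, -788/1179]
P' = [857/3537 16/3537; 16/3537 380/3537]

x̄ = F·x = [-5, -4]
P̄ = F·P·Fᵀ + Q = [29 16; 16 12]
y = z − H·x̄ = [10, 12]
S = H·P̄·Hᵀ + R = [109 96; 96 117]
K = P̄·Hᵀ·S⁻¹ = [16/1179 1714/3537; 380/1179 32/3537]
x' = x̄ + K·y = [1121/1179, -788/1179]
P' = (I − K·H)·P̄ = [857/3537 16/3537; 16/3537 380/3537]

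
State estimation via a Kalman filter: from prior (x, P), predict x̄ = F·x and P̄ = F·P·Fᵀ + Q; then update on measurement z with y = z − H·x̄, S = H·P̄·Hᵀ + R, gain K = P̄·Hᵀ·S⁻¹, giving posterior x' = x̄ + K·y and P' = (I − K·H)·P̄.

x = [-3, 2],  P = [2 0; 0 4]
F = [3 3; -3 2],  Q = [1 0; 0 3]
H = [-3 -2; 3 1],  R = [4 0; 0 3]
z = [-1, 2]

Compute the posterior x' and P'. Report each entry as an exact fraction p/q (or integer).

x' = [-258/1121, 3473/2242]
P' = [8161/5605 -29949/11210; -29949/11210 126381/22420]

x̄ = F·x = [-3, 13]
P̄ = F·P·Fᵀ + Q = [55 6; 6 37]
y = z − H·x̄ = [16, -2]
S = H·P̄·Hᵀ + R = [719 -623; -623 571]
K = P̄·Hᵀ·S⁻¹ = [2733/11210 6339/11210; -18267/22420 -17771/22420]
x' = x̄ + K·y = [-258/1121, 3473/2242]
P' = (I − K·H)·P̄ = [8161/5605 -29949/11210; -29949/11210 126381/22420]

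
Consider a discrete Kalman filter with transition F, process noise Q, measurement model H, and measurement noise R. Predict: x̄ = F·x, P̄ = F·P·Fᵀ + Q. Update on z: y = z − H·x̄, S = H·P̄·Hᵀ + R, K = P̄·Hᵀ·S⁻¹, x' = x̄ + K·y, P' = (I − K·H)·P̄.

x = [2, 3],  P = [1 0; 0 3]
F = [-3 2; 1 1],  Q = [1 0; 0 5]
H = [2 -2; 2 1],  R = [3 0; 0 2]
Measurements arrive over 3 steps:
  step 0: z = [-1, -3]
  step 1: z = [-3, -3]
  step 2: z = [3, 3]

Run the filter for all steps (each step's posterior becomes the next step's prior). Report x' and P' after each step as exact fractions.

step 0: x̄ = F·x = [0, 5]
step 0: P̄ = F·P·Fᵀ + Q = [22 3; 3 9]
step 0: y = z − H·x̄ = [9, -8]
step 0: S = H·P̄·Hᵀ + R = [103 64; 64 111]
step 0: K = P̄·Hᵀ·S⁻¹ = [110/667 219/667; -2292/7337 2313/7337]
step 0: x' = x̄ + K·y = [-762/667, -2447/7337]
step 0: P' = (I − K·H)·P̄ = [201/667 36/667; 36/667 3834/7337]
step 1: x̄ = F·x = [20252/7337, -10829/7337]
step 1: P̄ = F·P·Fᵀ + Q = [37820/7337 639/7337; 639/7337 43522/7337]
step 1: y = z − H·x̄ = [-84173/7337, -51686/7337]
step 1: S = H·P̄·Hᵀ + R = [342267/7337 62958/7337; 62958/7337 212032/7337]
step 1: K = P̄·Hᵀ·S⁻¹ = [747223/4675470 973427/3116980; -715744/2337735 235487/779245]
step 1: x' = x̄ + K·y = [-2976503/2337735, -215777/2337735]
step 1: P' = (I − K·H)·P̄ = [2694077/9350940 113102/2337735; 113102/2337735 1186718/2337735]
step 2: x̄ = F·x = [1699591/467547, -638456/467547]
step 2: P̄ = F·P·Fᵀ + Q = [9431245/1870188 191821/1870188; 191821/1870188 11020093/1870188]
step 2: y = z − H·x̄ = [-1091151/155849, -452695/155849]
step 2: S = H·P̄·Hᵀ + R = [7156779/155849 1275096/155849; 1275096/155849 17750911/623396]
step 2: K = P̄·Hᵀ·S⁻¹ = [123427208/773414445 80423421/257804815; -236653648/773414445 77873229/257804815]
step 2: x' = x̄ + K·y = [1246483328/773414445, -77835793/773414445]
step 2: P' = (I − K·H)·P̄ = [222560446/773414445 37419634/773414445; 37419634/773414445 392400106/773414445]

step 0: x' = [-762/667, -2447/7337], P' = [201/667 36/667; 36/667 3834/7337]
step 1: x' = [-2976503/2337735, -215777/2337735], P' = [2694077/9350940 113102/2337735; 113102/2337735 1186718/2337735]
step 2: x' = [1246483328/773414445, -77835793/773414445], P' = [222560446/773414445 37419634/773414445; 37419634/773414445 392400106/773414445]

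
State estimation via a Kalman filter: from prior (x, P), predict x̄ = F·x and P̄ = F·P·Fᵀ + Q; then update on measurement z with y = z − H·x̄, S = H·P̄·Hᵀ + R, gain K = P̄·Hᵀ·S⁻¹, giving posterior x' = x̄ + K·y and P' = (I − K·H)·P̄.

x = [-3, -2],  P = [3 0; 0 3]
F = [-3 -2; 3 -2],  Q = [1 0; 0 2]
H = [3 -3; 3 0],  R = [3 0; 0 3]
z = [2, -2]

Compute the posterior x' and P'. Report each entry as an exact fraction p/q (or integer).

x̄ = F·x = [13, -5]
P̄ = F·P·Fᵀ + Q = [40 -15; -15 41]
y = z − H·x̄ = [-52, -41]
S = H·P̄·Hᵀ + R = [1002 495; 495 363]
K = P̄·Hᵀ·S⁻¹ = [5/1199 4285/13189; -391/1199 4230/13189]
x' = x̄ + K·y = [-7088/13189, -15723/13189]
P' = (I − K·H)·P̄ = [4285/13189 4230/13189; 4230/13189 8531/13189]

x' = [-7088/13189, -15723/13189]
P' = [4285/13189 4230/13189; 4230/13189 8531/13189]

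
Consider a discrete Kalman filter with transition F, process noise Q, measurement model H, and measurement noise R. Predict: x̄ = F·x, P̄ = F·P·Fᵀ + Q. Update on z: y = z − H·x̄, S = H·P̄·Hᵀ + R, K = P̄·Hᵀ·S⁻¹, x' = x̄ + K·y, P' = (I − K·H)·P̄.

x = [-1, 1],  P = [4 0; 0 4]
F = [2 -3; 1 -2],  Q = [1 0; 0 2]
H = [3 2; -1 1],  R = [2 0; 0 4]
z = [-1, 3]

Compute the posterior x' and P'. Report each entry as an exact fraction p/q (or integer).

x̄ = F·x = [-5, -3]
P̄ = F·P·Fᵀ + Q = [53 32; 32 22]
y = z − H·x̄ = [20, 1]
S = H·P̄·Hᵀ + R = [951 -83; -83 15]
K = P̄·Hᵀ·S⁻¹ = [801/3688 -731/3688; 635/3688 1055/3688]
x' = x̄ + K·y = [-3151/3688, 2691/3688]
P' = (I − K·H)·P̄ = [745/1844 -717/1844; -717/1844 1393/1844]

x' = [-3151/3688, 2691/3688]
P' = [745/1844 -717/1844; -717/1844 1393/1844]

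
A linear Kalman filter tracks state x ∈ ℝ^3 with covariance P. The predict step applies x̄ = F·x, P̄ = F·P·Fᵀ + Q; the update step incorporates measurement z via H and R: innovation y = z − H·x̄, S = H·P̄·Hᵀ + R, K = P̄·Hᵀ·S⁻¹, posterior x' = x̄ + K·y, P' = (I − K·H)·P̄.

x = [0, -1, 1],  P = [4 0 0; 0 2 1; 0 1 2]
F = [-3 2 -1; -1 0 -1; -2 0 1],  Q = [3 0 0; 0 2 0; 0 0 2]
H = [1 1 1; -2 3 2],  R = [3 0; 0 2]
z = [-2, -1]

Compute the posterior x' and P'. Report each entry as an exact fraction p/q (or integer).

x' = [-2255/1824, -4585/2736, 2371/2736]
P' = [661/608 707/912 -257/912; 707/912 3397/1368 -3847/1368; -257/912 -3847/1368 5485/1368]

x̄ = F·x = [-3, -1, 1]
P̄ = F·P·Fᵀ + Q = [45 12 24; 12 8 6; 24 6 20]
y = z − H·x̄ = [1, -6]
S = H·P̄·Hᵀ + R = [160 16; 16 70]
K = P̄·Hᵀ·S⁻¹ = [961/1824 -47/228; 407/2736 47/342; 835/2736 25/342]
x' = x̄ + K·y = [-2255/1824, -4585/2736, 2371/2736]
P' = (I − K·H)·P̄ = [661/608 707/912 -257/912; 707/912 3397/1368 -3847/1368; -257/912 -3847/1368 5485/1368]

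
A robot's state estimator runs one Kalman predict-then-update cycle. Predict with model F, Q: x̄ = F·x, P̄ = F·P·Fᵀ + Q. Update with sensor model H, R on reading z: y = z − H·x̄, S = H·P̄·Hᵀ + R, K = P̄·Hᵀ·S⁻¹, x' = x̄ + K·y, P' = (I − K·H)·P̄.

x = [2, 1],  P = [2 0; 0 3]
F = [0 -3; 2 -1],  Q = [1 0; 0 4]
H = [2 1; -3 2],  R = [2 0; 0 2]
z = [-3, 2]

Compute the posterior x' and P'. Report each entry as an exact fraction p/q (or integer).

x' = [-6494/5783, -3243/5783]
P' = [3502/17349 916/5783; 916/5783 2958/5783]

x̄ = F·x = [-3, 3]
P̄ = F·P·Fᵀ + Q = [28 9; 9 15]
y = z − H·x̄ = [0, -13]
S = H·P̄·Hᵀ + R = [165 -129; -129 206]
K = P̄·Hᵀ·S⁻¹ = [4876/17349 -835/5783; 2395/5783 1584/5783]
x' = x̄ + K·y = [-6494/5783, -3243/5783]
P' = (I − K·H)·P̄ = [3502/17349 916/5783; 916/5783 2958/5783]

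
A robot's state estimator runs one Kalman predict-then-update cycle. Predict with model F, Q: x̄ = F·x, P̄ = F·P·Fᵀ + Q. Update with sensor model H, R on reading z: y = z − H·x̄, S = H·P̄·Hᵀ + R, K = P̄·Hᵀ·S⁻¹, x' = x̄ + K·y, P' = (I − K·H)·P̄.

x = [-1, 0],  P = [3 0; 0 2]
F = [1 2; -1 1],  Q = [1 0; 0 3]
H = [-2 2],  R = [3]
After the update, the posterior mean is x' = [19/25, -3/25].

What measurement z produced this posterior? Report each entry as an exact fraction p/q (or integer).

z = [-2]

x̄ = F·x = [-1, 1]
P̄ = F·P·Fᵀ + Q = [12 1; 1 8]
S = H·P̄·Hᵀ + R = [75]
K = P̄·Hᵀ·S⁻¹ = [-22/75; 14/75]
x' − x̄ = [44/25, -28/25] = K·y
y = (KᵀK)⁻¹·Kᵀ·(x' − x̄) = [-6]
z = y + H·x̄ = [-6] + [4] = [-2]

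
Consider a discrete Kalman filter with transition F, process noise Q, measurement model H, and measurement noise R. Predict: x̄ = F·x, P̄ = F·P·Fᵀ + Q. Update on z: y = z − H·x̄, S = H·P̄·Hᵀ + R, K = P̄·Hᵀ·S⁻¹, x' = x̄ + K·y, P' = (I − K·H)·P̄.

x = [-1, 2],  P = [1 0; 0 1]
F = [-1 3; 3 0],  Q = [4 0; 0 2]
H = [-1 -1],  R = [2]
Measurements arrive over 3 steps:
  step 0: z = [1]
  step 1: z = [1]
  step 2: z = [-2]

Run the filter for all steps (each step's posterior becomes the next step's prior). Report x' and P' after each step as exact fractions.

step 0: x' = [92/21, -103/21], P' = [173/21 -151/21; -151/21 167/21]
step 1: x' = [-6619/551, 5860/551], P' = [40382/551 -38806/551; -38806/551 38248/551]
step 2: x' = [2492/103, -2271/103], P' = [2402617/11124 -1163995/5562; -1163995/5562 568765/2781]

step 0: x̄ = F·x = [7, -3]
step 0: P̄ = F·P·Fᵀ + Q = [14 -3; -3 11]
step 0: y = z − H·x̄ = [5]
step 0: S = H·P̄·Hᵀ + R = [21]
step 0: K = P̄·Hᵀ·S⁻¹ = [-11/21; -8/21]
step 0: x' = x̄ + K·y = [92/21, -103/21]
step 0: P' = (I − K·H)·P̄ = [173/21 -151/21; -151/21 167/21]
step 1: x̄ = F·x = [-401/21, 92/7]
step 1: P̄ = F·P·Fᵀ + Q = [2666/21 -626/7; -626/7 533/7]
step 1: y = z − H·x̄ = [-104/21]
step 1: S = H·P̄·Hᵀ + R = [551/21]
step 1: K = P̄·Hᵀ·S⁻¹ = [-788/551; 279/551]
step 1: x' = x̄ + K·y = [-6619/551, 5860/551]
step 1: P' = (I − K·H)·P̄ = [40382/551 -38806/551; -38806/551 38248/551]
step 2: x̄ = F·x = [24199/551, -19857/551]
step 2: P̄ = F·P·Fᵀ + Q = [619654/551 -470400/551; -470400/551 364540/551]
step 2: y = z − H·x̄ = [3240/551]
step 2: S = H·P̄·Hᵀ + R = [44496/551]
step 2: K = P̄·Hᵀ·S⁻¹ = [-74627/22248; 26465/11124]
step 2: x' = x̄ + K·y = [2492/103, -2271/103]
step 2: P' = (I − K·H)·P̄ = [2402617/11124 -1163995/5562; -1163995/5562 568765/2781]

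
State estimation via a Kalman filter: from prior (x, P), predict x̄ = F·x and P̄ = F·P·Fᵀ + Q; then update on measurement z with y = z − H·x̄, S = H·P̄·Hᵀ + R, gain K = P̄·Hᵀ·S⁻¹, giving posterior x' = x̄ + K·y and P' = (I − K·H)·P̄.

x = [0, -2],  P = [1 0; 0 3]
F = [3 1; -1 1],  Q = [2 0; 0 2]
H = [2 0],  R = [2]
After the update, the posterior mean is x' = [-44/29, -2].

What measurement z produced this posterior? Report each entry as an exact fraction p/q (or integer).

x̄ = F·x = [-2, -2]
P̄ = F·P·Fᵀ + Q = [14 0; 0 6]
S = H·P̄·Hᵀ + R = [58]
K = P̄·Hᵀ·S⁻¹ = [14/29; 0]
x' − x̄ = [14/29, 0] = K·y
y = (KᵀK)⁻¹·Kᵀ·(x' − x̄) = [1]
z = y + H·x̄ = [1] + [-4] = [-3]

z = [-3]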